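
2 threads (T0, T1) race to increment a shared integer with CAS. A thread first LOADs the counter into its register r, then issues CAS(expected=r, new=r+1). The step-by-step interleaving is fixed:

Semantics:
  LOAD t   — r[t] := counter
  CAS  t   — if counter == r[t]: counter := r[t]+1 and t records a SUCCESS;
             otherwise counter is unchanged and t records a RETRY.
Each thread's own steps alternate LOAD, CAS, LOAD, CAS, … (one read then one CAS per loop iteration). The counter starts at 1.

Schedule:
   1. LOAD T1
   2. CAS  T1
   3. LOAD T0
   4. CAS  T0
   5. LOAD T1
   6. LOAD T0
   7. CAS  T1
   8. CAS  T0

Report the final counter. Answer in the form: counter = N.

T1 LOAD — after: cnt=1, r=1 — load
T1 CAS — after: cnt=2, r=1 — ok
T0 LOAD — after: cnt=2, r=2 — load
T0 CAS — after: cnt=3, r=2 — ok
T1 LOAD — after: cnt=3, r=3 — load
T0 LOAD — after: cnt=3, r=3 — load
T1 CAS — after: cnt=4, r=3 — ok
T0 CAS — after: cnt=4, r=3 — retry

counter = 4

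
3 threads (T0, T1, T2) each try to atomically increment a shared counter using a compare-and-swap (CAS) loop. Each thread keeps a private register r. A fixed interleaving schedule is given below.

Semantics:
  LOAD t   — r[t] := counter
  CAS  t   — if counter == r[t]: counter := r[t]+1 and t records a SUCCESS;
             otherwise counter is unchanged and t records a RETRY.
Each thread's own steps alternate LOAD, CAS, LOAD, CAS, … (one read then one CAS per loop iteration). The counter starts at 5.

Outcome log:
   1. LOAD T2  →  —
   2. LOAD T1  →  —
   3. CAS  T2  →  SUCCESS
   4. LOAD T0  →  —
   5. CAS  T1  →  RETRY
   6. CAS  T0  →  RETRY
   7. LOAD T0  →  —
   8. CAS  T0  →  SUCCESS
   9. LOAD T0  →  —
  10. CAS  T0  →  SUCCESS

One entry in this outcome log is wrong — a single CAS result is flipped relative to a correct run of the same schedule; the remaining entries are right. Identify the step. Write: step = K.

Reference trace:
#1 T2 reads 5
#2 T1 reads 5
#3 T2 CAS(5→6) writes; counter now 6
#4 T0 reads 6
#5 T1 CAS(5→6) fails; counter now 6
#6 T0 CAS(6→7) writes; counter now 7
#7 T0 reads 7
#8 T0 CAS(7→8) writes; counter now 8
#9 T0 reads 8
#10 T0 CAS(8→9) writes; counter now 9
Mismatch at 6.

step = 6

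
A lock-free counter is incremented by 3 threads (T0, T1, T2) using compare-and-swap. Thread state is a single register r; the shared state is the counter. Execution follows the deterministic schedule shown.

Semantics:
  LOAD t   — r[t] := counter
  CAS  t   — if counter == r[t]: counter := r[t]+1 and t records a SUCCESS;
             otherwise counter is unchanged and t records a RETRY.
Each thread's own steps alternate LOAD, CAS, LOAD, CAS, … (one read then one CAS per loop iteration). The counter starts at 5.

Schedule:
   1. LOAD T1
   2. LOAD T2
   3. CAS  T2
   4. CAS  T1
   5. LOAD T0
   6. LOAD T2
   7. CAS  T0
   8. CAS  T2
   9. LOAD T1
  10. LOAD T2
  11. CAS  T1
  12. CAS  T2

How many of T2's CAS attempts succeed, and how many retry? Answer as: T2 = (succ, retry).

1. LOAD T1 → mem=5 r[T1]=5 [LOAD]
2. LOAD T2 → mem=5 r[T2]=5 [LOAD]
3. CAS T2 → mem=6 r[T2]=5 [OK]
4. CAS T1 → mem=6 r[T1]=5 [RETRY]
5. LOAD T0 → mem=6 r[T0]=6 [LOAD]
6. LOAD T2 → mem=6 r[T2]=6 [LOAD]
7. CAS T0 → mem=7 r[T0]=6 [OK]
8. CAS T2 → mem=7 r[T2]=6 [RETRY]
9. LOAD T1 → mem=7 r[T1]=7 [LOAD]
10. LOAD T2 → mem=7 r[T2]=7 [LOAD]
11. CAS T1 → mem=8 r[T1]=7 [OK]
12. CAS T2 → mem=8 r[T2]=7 [RETRY]

T2 = (1, 2)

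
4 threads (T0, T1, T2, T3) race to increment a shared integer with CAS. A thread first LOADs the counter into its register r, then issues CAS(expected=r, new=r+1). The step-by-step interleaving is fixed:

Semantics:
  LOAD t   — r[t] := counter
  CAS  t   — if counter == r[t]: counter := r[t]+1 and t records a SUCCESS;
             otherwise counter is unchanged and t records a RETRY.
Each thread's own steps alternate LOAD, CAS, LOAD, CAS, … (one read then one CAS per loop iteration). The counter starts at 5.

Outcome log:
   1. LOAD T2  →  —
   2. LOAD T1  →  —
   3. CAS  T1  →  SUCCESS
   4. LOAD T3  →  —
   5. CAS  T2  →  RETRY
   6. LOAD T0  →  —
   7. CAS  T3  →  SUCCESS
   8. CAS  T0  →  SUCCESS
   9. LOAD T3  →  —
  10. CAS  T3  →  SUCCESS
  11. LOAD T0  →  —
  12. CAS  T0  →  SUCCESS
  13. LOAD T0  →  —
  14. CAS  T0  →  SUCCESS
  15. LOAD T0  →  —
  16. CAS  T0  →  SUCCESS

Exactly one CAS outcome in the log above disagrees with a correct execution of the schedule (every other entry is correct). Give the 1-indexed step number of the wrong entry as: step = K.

step = 8

Correct run:
step 1: T2 LOAD ⇒ load; ctr=5 reg=5
step 2: T1 LOAD ⇒ load; ctr=5 reg=5
step 3: T1 CAS ⇒ ok; ctr=6 reg=5
step 4: T3 LOAD ⇒ load; ctr=6 reg=6
step 5: T2 CAS ⇒ retry; ctr=6 reg=5
step 6: T0 LOAD ⇒ load; ctr=6 reg=6
step 7: T3 CAS ⇒ ok; ctr=7 reg=6
step 8: T0 CAS ⇒ retry; ctr=7 reg=6
step 9: T3 LOAD ⇒ load; ctr=7 reg=7
step 10: T3 CAS ⇒ ok; ctr=8 reg=7
step 11: T0 LOAD ⇒ load; ctr=8 reg=8
step 12: T0 CAS ⇒ ok; ctr=9 reg=8
step 13: T0 LOAD ⇒ load; ctr=9 reg=9
step 14: T0 CAS ⇒ ok; ctr=10 reg=9
step 15: T0 LOAD ⇒ load; ctr=10 reg=10
step 16: T0 CAS ⇒ ok; ctr=11 reg=10
Log disagrees first at step 8.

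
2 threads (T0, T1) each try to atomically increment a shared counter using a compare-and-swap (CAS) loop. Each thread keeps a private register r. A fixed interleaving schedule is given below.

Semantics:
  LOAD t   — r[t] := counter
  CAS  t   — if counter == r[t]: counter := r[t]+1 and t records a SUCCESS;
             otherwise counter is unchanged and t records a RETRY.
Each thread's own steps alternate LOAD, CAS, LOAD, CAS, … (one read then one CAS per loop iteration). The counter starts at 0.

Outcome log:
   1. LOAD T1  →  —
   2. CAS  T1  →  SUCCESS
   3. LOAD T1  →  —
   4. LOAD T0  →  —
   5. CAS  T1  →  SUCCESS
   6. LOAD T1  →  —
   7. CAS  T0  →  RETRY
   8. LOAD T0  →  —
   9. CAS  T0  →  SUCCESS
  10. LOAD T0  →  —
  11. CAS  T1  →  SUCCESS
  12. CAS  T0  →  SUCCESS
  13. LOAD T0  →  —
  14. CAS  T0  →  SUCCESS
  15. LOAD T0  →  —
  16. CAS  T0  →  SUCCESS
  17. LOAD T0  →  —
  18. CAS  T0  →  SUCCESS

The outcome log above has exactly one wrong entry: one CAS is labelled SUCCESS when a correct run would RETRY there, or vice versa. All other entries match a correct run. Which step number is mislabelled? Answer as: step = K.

step = 11

Correct run:
   1) LOAD T1:  M=0  r_T1=0
   2) CAS  T1:  M=1  r_T1=0 ✓
   3) LOAD T1:  M=1  r_T1=1
   4) LOAD T0:  M=1  r_T0=1
   5) CAS  T1:  M=2  r_T1=1 ✓
   6) LOAD T1:  M=2  r_T1=2
   7) CAS  T0:  M=2  r_T0=1 ✗
   8) LOAD T0:  M=2  r_T0=2
   9) CAS  T0:  M=3  r_T0=2 ✓
  10) LOAD T0:  M=3  r_T0=3
  11) CAS  T1:  M=3  r_T1=2 ✗
  12) CAS  T0:  M=4  r_T0=3 ✓
  13) LOAD T0:  M=4  r_T0=4
  14) CAS  T0:  M=5  r_T0=4 ✓
  15) LOAD T0:  M=5  r_T0=5
  16) CAS  T0:  M=6  r_T0=5 ✓
  17) LOAD T0:  M=6  r_T0=6
  18) CAS  T0:  M=7  r_T0=6 ✓
Flip is step 11.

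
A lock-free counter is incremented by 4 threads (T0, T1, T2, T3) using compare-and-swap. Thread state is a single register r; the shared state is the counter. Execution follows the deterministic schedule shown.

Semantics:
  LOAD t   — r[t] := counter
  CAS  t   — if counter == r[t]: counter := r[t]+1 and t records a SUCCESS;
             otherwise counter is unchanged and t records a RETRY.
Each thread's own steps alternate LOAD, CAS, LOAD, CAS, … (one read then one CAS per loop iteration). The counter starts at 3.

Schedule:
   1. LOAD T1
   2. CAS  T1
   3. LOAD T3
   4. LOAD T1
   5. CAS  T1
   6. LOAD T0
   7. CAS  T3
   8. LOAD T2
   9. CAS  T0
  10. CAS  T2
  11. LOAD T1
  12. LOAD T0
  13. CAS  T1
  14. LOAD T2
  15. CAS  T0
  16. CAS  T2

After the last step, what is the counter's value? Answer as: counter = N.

counter = 8

   1) LOAD T1:  M=3  r_T1=3
   2) CAS  T1:  M=4  r_T1=3 ✓
   3) LOAD T3:  M=4  r_T3=4
   4) LOAD T1:  M=4  r_T1=4
   5) CAS  T1:  M=5  r_T1=4 ✓
   6) LOAD T0:  M=5  r_T0=5
   7) CAS  T3:  M=5  r_T3=4 ✗
   8) LOAD T2:  M=5  r_T2=5
   9) CAS  T0:  M=6  r_T0=5 ✓
  10) CAS  T2:  M=6  r_T2=5 ✗
  11) LOAD T1:  M=6  r_T1=6
  12) LOAD T0:  M=6  r_T0=6
  13) CAS  T1:  M=7  r_T1=6 ✓
  14) LOAD T2:  M=7  r_T2=7
  15) CAS  T0:  M=7  r_T0=6 ✗
  16) CAS  T2:  M=8  r_T2=7 ✓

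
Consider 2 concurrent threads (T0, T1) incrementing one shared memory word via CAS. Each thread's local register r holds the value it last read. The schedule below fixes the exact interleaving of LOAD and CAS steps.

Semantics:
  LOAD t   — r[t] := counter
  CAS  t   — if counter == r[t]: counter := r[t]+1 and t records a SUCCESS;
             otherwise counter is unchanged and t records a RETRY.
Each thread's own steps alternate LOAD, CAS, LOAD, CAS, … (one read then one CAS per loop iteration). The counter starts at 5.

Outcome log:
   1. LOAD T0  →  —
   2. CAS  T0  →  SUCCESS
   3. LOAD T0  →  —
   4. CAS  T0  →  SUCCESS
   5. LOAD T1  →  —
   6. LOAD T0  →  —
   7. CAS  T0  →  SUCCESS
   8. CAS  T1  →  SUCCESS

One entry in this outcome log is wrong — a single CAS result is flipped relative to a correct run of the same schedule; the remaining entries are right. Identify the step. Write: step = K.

step = 8

Correct run:
step 1: T0 LOAD ⇒ load; ctr=5 reg=5
step 2: T0 CAS ⇒ ok; ctr=6 reg=5
step 3: T0 LOAD ⇒ load; ctr=6 reg=6
step 4: T0 CAS ⇒ ok; ctr=7 reg=6
step 5: T1 LOAD ⇒ load; ctr=7 reg=7
step 6: T0 LOAD ⇒ load; ctr=7 reg=7
step 7: T0 CAS ⇒ ok; ctr=8 reg=7
step 8: T1 CAS ⇒ retry; ctr=8 reg=7
Mismatch at 8.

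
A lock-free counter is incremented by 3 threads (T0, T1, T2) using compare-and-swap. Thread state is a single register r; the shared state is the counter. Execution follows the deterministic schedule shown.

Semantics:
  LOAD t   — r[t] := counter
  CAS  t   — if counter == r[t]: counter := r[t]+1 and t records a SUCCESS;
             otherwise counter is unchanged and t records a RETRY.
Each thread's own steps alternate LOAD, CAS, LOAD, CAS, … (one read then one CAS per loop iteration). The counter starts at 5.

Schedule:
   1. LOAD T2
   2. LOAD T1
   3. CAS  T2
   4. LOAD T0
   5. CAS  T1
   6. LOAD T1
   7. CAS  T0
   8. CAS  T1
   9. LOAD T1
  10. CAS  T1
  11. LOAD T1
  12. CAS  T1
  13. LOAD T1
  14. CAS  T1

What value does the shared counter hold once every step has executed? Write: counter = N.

counter = 10

1. LOAD T2 → mem=5 r[T2]=5 [LOAD]
2. LOAD T1 → mem=5 r[T1]=5 [LOAD]
3. CAS T2 → mem=6 r[T2]=5 [OK]
4. LOAD T0 → mem=6 r[T0]=6 [LOAD]
5. CAS T1 → mem=6 r[T1]=5 [RETRY]
6. LOAD T1 → mem=6 r[T1]=6 [LOAD]
7. CAS T0 → mem=7 r[T0]=6 [OK]
8. CAS T1 → mem=7 r[T1]=6 [RETRY]
9. LOAD T1 → mem=7 r[T1]=7 [LOAD]
10. CAS T1 → mem=8 r[T1]=7 [OK]
11. LOAD T1 → mem=8 r[T1]=8 [LOAD]
12. CAS T1 → mem=9 r[T1]=8 [OK]
13. LOAD T1 → mem=9 r[T1]=9 [LOAD]
14. CAS T1 → mem=10 r[T1]=9 [OK]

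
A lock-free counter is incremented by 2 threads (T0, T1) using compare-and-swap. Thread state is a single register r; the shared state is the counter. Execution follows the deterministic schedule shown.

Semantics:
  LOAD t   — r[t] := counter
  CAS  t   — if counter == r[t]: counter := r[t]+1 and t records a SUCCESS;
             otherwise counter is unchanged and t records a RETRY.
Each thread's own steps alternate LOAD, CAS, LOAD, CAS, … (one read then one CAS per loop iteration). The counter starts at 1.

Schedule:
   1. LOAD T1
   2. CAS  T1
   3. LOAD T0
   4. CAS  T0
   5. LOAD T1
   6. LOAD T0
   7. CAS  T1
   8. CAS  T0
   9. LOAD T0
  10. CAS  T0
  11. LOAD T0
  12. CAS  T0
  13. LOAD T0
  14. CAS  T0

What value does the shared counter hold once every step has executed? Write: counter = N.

counter = 7

step 1: T1 LOAD ⇒ load; ctr=1 reg=1
step 2: T1 CAS ⇒ ok; ctr=2 reg=1
step 3: T0 LOAD ⇒ load; ctr=2 reg=2
step 4: T0 CAS ⇒ ok; ctr=3 reg=2
step 5: T1 LOAD ⇒ load; ctr=3 reg=3
step 6: T0 LOAD ⇒ load; ctr=3 reg=3
step 7: T1 CAS ⇒ ok; ctr=4 reg=3
step 8: T0 CAS ⇒ retry; ctr=4 reg=3
step 9: T0 LOAD ⇒ load; ctr=4 reg=4
step 10: T0 CAS ⇒ ok; ctr=5 reg=4
step 11: T0 LOAD ⇒ load; ctr=5 reg=5
step 12: T0 CAS ⇒ ok; ctr=6 reg=5
step 13: T0 LOAD ⇒ load; ctr=6 reg=6
step 14: T0 CAS ⇒ ok; ctr=7 reg=6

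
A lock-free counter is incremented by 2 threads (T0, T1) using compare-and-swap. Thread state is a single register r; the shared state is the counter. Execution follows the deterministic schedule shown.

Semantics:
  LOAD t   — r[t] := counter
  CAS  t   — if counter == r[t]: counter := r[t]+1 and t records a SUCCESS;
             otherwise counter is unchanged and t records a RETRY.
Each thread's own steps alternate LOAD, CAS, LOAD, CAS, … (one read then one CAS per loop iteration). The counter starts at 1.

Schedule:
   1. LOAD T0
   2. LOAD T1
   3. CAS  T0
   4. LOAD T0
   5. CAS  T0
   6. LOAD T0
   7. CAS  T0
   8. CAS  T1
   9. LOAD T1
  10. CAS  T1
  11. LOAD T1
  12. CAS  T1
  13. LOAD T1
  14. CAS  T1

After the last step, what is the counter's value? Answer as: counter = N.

counter = 7

step 1: T0 LOAD ⇒ load; ctr=1 reg=1
step 2: T1 LOAD ⇒ load; ctr=1 reg=1
step 3: T0 CAS ⇒ ok; ctr=2 reg=1
step 4: T0 LOAD ⇒ load; ctr=2 reg=2
step 5: T0 CAS ⇒ ok; ctr=3 reg=2
step 6: T0 LOAD ⇒ load; ctr=3 reg=3
step 7: T0 CAS ⇒ ok; ctr=4 reg=3
step 8: T1 CAS ⇒ retry; ctr=4 reg=1
step 9: T1 LOAD ⇒ load; ctr=4 reg=4
step 10: T1 CAS ⇒ ok; ctr=5 reg=4
step 11: T1 LOAD ⇒ load; ctr=5 reg=5
step 12: T1 CAS ⇒ ok; ctr=6 reg=5
step 13: T1 LOAD ⇒ load; ctr=6 reg=6
step 14: T1 CAS ⇒ ok; ctr=7 reg=6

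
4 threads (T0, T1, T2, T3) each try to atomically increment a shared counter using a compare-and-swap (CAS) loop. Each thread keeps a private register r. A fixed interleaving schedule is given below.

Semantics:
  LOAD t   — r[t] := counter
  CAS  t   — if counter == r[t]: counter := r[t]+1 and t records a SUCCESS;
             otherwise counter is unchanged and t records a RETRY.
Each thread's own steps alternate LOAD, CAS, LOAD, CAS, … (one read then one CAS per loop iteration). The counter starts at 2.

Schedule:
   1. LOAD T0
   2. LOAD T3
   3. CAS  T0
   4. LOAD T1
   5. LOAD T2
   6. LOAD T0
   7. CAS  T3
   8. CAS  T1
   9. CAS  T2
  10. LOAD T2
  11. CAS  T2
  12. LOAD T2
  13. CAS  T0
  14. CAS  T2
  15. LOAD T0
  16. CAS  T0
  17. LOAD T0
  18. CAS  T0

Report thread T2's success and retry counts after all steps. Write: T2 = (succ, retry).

1. LOAD T0 → mem=2 r[T0]=2 [LOAD]
2. LOAD T3 → mem=2 r[T3]=2 [LOAD]
3. CAS T0 → mem=3 r[T0]=2 [OK]
4. LOAD T1 → mem=3 r[T1]=3 [LOAD]
5. LOAD T2 → mem=3 r[T2]=3 [LOAD]
6. LOAD T0 → mem=3 r[T0]=3 [LOAD]
7. CAS T3 → mem=3 r[T3]=2 [RETRY]
8. CAS T1 → mem=4 r[T1]=3 [OK]
9. CAS T2 → mem=4 r[T2]=3 [RETRY]
10. LOAD T2 → mem=4 r[T2]=4 [LOAD]
11. CAS T2 → mem=5 r[T2]=4 [OK]
12. LOAD T2 → mem=5 r[T2]=5 [LOAD]
13. CAS T0 → mem=5 r[T0]=3 [RETRY]
14. CAS T2 → mem=6 r[T2]=5 [OK]
15. LOAD T0 → mem=6 r[T0]=6 [LOAD]
16. CAS T0 → mem=7 r[T0]=6 [OK]
17. LOAD T0 → mem=7 r[T0]=7 [LOAD]
18. CAS T0 → mem=8 r[T0]=7 [OK]

T2 = (2, 1)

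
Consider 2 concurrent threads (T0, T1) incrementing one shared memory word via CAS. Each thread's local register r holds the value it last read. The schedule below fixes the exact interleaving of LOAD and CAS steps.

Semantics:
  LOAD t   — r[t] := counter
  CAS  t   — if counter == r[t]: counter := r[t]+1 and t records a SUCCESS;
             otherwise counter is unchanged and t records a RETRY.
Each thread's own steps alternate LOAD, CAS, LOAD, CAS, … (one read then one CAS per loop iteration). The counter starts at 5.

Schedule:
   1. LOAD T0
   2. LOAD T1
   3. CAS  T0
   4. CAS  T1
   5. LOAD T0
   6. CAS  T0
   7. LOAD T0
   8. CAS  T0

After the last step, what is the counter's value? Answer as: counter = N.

counter = 8

#1 T0 reads 5
#2 T1 reads 5
#3 T0 CAS(5→6) writes; counter now 6
#4 T1 CAS(5→6) fails; counter now 6
#5 T0 reads 6
#6 T0 CAS(6→7) writes; counter now 7
#7 T0 reads 7
#8 T0 CAS(7→8) writes; counter now 8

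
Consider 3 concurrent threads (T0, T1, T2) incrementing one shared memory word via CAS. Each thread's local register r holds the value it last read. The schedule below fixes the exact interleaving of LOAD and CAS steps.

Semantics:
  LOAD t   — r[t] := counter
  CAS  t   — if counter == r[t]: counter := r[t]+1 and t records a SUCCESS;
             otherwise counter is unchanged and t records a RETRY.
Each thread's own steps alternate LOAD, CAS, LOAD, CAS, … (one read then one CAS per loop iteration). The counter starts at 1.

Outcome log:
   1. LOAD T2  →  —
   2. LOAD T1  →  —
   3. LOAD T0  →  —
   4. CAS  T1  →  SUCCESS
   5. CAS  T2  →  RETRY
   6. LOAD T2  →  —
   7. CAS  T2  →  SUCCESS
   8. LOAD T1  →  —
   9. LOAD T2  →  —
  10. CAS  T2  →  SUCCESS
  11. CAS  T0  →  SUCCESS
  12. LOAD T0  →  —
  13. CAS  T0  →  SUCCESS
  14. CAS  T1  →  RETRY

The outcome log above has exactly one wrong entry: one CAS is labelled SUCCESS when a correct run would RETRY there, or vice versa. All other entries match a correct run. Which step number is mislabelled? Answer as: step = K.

Reference trace:
1. LOAD T2 → mem=1 r[T2]=1 [LOAD]
2. LOAD T1 → mem=1 r[T1]=1 [LOAD]
3. LOAD T0 → mem=1 r[T0]=1 [LOAD]
4. CAS T1 → mem=2 r[T1]=1 [OK]
5. CAS T2 → mem=2 r[T2]=1 [RETRY]
6. LOAD T2 → mem=2 r[T2]=2 [LOAD]
7. CAS T2 → mem=3 r[T2]=2 [OK]
8. LOAD T1 → mem=3 r[T1]=3 [LOAD]
9. LOAD T2 → mem=3 r[T2]=3 [LOAD]
10. CAS T2 → mem=4 r[T2]=3 [OK]
11. CAS T0 → mem=4 r[T0]=1 [RETRY]
12. LOAD T0 → mem=4 r[T0]=4 [LOAD]
13. CAS T0 → mem=5 r[T0]=4 [OK]
14. CAS T1 → mem=5 r[T1]=3 [RETRY]
Log disagrees first at step 11.

step = 11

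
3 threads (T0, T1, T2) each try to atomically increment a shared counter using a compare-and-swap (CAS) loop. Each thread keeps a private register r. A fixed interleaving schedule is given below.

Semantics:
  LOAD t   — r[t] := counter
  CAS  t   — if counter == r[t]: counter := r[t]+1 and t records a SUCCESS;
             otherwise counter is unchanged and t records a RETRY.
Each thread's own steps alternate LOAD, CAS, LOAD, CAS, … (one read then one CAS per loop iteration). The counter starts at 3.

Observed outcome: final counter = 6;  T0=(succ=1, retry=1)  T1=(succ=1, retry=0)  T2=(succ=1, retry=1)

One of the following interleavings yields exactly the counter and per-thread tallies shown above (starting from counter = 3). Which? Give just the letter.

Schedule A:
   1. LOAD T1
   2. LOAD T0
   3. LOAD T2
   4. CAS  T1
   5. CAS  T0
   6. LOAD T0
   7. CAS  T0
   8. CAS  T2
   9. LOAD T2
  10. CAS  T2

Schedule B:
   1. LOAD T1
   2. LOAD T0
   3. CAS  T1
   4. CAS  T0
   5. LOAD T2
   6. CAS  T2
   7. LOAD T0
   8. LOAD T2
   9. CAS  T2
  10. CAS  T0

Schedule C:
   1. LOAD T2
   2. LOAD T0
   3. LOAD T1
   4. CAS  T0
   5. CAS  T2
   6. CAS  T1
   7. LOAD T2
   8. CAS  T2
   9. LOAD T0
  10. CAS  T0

A

Run A:
#1 T1 reads 3
#2 T0 reads 3
#3 T2 reads 3
#4 T1 CAS(3→4) writes; counter now 4
#5 T0 CAS(3→4) fails; counter now 4
#6 T0 reads 4
#7 T0 CAS(4→5) writes; counter now 5
#8 T2 CAS(3→4) fails; counter now 5
#9 T2 reads 5
#10 T2 CAS(5→6) writes; counter now 6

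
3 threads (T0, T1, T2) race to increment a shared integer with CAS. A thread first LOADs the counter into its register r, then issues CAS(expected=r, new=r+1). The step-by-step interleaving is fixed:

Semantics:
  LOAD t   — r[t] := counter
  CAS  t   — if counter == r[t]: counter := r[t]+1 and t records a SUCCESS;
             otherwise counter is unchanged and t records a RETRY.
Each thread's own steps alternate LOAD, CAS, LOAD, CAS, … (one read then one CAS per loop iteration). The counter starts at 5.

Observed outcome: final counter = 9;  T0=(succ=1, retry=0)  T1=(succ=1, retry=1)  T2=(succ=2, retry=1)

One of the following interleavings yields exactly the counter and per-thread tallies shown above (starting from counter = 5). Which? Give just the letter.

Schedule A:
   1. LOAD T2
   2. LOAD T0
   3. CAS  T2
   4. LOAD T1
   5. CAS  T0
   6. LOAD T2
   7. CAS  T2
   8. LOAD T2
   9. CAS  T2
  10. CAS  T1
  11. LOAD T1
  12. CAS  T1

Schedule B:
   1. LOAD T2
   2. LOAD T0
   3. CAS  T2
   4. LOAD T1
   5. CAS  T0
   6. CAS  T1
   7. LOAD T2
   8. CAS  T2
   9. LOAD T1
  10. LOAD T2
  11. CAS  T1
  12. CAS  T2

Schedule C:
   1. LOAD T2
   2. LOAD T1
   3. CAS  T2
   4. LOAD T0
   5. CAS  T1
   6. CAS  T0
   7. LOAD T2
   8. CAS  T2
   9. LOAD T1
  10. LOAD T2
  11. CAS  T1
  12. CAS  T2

C

Tracing schedule C:
1. LOAD T2 → mem=5 r[T2]=5 [LOAD]
2. LOAD T1 → mem=5 r[T1]=5 [LOAD]
3. CAS T2 → mem=6 r[T2]=5 [OK]
4. LOAD T0 → mem=6 r[T0]=6 [LOAD]
5. CAS T1 → mem=6 r[T1]=5 [RETRY]
6. CAS T0 → mem=7 r[T0]=6 [OK]
7. LOAD T2 → mem=7 r[T2]=7 [LOAD]
8. CAS T2 → mem=8 r[T2]=7 [OK]
9. LOAD T1 → mem=8 r[T1]=8 [LOAD]
10. LOAD T2 → mem=8 r[T2]=8 [LOAD]
11. CAS T1 → mem=9 r[T1]=8 [OK]
12. CAS T2 → mem=9 r[T2]=8 [RETRY]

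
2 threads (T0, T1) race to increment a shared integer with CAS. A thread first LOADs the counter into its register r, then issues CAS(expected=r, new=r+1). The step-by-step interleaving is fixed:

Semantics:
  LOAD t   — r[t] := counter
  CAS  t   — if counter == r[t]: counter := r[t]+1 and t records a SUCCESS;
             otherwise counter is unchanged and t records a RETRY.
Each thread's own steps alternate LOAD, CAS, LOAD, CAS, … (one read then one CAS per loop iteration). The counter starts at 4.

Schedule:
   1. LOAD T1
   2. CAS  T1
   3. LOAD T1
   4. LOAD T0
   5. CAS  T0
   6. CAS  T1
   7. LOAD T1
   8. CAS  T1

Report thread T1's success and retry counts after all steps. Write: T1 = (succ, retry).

T1 = (2, 1)

1. LOAD T1 → mem=4 r[T1]=4 [LOAD]
2. CAS T1 → mem=5 r[T1]=4 [OK]
3. LOAD T1 → mem=5 r[T1]=5 [LOAD]
4. LOAD T0 → mem=5 r[T0]=5 [LOAD]
5. CAS T0 → mem=6 r[T0]=5 [OK]
6. CAS T1 → mem=6 r[T1]=5 [RETRY]
7. LOAD T1 → mem=6 r[T1]=6 [LOAD]
8. CAS T1 → mem=7 r[T1]=6 [OK]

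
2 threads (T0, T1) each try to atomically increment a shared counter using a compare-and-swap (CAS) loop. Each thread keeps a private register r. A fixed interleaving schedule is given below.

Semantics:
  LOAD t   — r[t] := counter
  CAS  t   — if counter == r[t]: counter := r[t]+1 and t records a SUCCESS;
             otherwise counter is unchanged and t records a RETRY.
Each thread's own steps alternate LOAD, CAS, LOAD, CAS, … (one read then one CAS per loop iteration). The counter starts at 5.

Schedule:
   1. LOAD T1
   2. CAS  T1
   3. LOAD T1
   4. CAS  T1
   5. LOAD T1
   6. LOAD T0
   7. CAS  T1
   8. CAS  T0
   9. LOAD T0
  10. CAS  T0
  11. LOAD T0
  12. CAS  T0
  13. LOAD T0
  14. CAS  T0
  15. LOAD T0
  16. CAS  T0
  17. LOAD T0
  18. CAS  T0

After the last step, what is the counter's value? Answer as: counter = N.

counter = 13

[1] T1.load  rd  (counter 5, T1.r 5)
[2] T1.cas  hit  (counter 6, T1.r 5)
[3] T1.load  rd  (counter 6, T1.r 6)
[4] T1.cas  hit  (counter 7, T1.r 6)
[5] T1.load  rd  (counter 7, T1.r 7)
[6] T0.load  rd  (counter 7, T0.r 7)
[7] T1.cas  hit  (counter 8, T1.r 7)
[8] T0.cas  miss  (counter 8, T0.r 7)
[9] T0.load  rd  (counter 8, T0.r 8)
[10] T0.cas  hit  (counter 9, T0.r 8)
[11] T0.load  rd  (counter 9, T0.r 9)
[12] T0.cas  hit  (counter 10, T0.r 9)
[13] T0.load  rd  (counter 10, T0.r 10)
[14] T0.cas  hit  (counter 11, T0.r 10)
[15] T0.load  rd  (counter 11, T0.r 11)
[16] T0.cas  hit  (counter 12, T0.r 11)
[17] T0.load  rd  (counter 12, T0.r 12)
[18] T0.cas  hit  (counter 13, T0.r 12)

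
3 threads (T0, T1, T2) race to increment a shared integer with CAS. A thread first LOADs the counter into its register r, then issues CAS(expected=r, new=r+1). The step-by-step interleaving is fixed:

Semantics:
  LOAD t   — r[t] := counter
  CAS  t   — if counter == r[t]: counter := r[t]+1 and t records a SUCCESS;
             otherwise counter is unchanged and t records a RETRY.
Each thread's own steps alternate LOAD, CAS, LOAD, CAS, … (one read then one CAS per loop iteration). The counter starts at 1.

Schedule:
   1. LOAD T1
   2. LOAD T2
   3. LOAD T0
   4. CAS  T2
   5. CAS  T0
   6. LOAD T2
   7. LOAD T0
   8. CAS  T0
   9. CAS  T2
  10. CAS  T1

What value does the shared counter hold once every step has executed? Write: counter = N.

1. LOAD T1 → mem=1 r[T1]=1 [LOAD]
2. LOAD T2 → mem=1 r[T2]=1 [LOAD]
3. LOAD T0 → mem=1 r[T0]=1 [LOAD]
4. CAS T2 → mem=2 r[T2]=1 [OK]
5. CAS T0 → mem=2 r[T0]=1 [RETRY]
6. LOAD T2 → mem=2 r[T2]=2 [LOAD]
7. LOAD T0 → mem=2 r[T0]=2 [LOAD]
8. CAS T0 → mem=3 r[T0]=2 [OK]
9. CAS T2 → mem=3 r[T2]=2 [RETRY]
10. CAS T1 → mem=3 r[T1]=1 [RETRY]

counter = 3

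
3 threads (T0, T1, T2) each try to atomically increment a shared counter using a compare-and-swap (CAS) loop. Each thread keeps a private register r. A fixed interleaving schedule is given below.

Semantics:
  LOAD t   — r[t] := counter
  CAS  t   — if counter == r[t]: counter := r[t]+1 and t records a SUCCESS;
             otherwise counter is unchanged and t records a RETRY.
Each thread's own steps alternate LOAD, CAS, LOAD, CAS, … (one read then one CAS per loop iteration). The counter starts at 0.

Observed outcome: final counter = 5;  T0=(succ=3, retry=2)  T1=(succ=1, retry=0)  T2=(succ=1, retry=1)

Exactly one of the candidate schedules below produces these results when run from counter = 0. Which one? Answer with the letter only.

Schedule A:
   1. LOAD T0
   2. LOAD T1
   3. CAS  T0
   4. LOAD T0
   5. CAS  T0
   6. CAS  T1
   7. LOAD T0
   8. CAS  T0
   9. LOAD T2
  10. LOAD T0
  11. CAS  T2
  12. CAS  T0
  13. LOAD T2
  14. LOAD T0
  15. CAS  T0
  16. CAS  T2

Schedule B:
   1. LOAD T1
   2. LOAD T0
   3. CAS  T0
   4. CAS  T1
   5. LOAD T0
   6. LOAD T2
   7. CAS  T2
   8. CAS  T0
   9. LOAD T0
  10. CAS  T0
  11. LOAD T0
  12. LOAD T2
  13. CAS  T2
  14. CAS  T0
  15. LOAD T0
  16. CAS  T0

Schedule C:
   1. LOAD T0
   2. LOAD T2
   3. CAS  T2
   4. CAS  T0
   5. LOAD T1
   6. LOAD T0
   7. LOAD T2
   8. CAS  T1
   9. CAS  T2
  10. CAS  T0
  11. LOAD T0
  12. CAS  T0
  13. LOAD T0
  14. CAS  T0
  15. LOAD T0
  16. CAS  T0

C

Simulating candidate C:
[1] T0.load  rd  (counter 0, T0.r 0)
[2] T2.load  rd  (counter 0, T2.r 0)
[3] T2.cas  hit  (counter 1, T2.r 0)
[4] T0.cas  miss  (counter 1, T0.r 0)
[5] T1.load  rd  (counter 1, T1.r 1)
[6] T0.load  rd  (counter 1, T0.r 1)
[7] T2.load  rd  (counter 1, T2.r 1)
[8] T1.cas  hit  (counter 2, T1.r 1)
[9] T2.cas  miss  (counter 2, T2.r 1)
[10] T0.cas  miss  (counter 2, T0.r 1)
[11] T0.load  rd  (counter 2, T0.r 2)
[12] T0.cas  hit  (counter 3, T0.r 2)
[13] T0.load  rd  (counter 3, T0.r 3)
[14] T0.cas  hit  (counter 4, T0.r 3)
[15] T0.load  rd  (counter 4, T0.r 4)
[16] T0.cas  hit  (counter 5, T0.r 4)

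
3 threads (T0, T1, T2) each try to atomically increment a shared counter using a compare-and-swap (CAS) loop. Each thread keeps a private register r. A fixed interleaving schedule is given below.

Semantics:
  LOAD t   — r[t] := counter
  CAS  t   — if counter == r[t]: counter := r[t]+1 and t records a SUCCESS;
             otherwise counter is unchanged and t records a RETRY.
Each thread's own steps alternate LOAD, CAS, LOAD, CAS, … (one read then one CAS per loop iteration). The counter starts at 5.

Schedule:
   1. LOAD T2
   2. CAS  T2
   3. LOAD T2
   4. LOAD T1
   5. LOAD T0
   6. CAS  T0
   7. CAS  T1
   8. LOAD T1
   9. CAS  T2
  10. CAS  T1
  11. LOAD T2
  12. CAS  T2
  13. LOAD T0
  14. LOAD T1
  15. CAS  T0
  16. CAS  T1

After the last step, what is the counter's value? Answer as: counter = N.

   1) LOAD T2:  M=5  r_T2=5
   2) CAS  T2:  M=6  r_T2=5 ✓
   3) LOAD T2:  M=6  r_T2=6
   4) LOAD T1:  M=6  r_T1=6
   5) LOAD T0:  M=6  r_T0=6
   6) CAS  T0:  M=7  r_T0=6 ✓
   7) CAS  T1:  M=7  r_T1=6 ✗
   8) LOAD T1:  M=7  r_T1=7
   9) CAS  T2:  M=7  r_T2=6 ✗
  10) CAS  T1:  M=8  r_T1=7 ✓
  11) LOAD T2:  M=8  r_T2=8
  12) CAS  T2:  M=9  r_T2=8 ✓
  13) LOAD T0:  M=9  r_T0=9
  14) LOAD T1:  M=9  r_T1=9
  15) CAS  T0:  M=10  r_T0=9 ✓
  16) CAS  T1:  M=10  r_T1=9 ✗

counter = 10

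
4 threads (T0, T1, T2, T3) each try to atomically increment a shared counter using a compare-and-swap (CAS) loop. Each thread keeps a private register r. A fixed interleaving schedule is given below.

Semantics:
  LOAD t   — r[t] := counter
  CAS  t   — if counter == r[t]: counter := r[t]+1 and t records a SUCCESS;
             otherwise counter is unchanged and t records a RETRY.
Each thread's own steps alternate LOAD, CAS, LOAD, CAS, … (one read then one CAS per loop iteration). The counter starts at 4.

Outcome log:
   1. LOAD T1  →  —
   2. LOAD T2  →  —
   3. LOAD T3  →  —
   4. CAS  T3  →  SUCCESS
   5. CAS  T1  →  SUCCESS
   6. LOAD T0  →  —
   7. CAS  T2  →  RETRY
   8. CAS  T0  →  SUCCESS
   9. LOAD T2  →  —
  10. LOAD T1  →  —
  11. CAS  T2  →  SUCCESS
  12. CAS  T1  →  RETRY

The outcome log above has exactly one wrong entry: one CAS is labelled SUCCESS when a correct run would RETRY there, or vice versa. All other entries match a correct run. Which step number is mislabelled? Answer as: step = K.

step = 5

Reference trace:
1. LOAD T1 → mem=4 r[T1]=4 [LOAD]
2. LOAD T2 → mem=4 r[T2]=4 [LOAD]
3. LOAD T3 → mem=4 r[T3]=4 [LOAD]
4. CAS T3 → mem=5 r[T3]=4 [OK]
5. CAS T1 → mem=5 r[T1]=4 [RETRY]
6. LOAD T0 → mem=5 r[T0]=5 [LOAD]
7. CAS T2 → mem=5 r[T2]=4 [RETRY]
8. CAS T0 → mem=6 r[T0]=5 [OK]
9. LOAD T2 → mem=6 r[T2]=6 [LOAD]
10. LOAD T1 → mem=6 r[T1]=6 [LOAD]
11. CAS T2 → mem=7 r[T2]=6 [OK]
12. CAS T1 → mem=7 r[T1]=6 [RETRY]
Mismatch at 5.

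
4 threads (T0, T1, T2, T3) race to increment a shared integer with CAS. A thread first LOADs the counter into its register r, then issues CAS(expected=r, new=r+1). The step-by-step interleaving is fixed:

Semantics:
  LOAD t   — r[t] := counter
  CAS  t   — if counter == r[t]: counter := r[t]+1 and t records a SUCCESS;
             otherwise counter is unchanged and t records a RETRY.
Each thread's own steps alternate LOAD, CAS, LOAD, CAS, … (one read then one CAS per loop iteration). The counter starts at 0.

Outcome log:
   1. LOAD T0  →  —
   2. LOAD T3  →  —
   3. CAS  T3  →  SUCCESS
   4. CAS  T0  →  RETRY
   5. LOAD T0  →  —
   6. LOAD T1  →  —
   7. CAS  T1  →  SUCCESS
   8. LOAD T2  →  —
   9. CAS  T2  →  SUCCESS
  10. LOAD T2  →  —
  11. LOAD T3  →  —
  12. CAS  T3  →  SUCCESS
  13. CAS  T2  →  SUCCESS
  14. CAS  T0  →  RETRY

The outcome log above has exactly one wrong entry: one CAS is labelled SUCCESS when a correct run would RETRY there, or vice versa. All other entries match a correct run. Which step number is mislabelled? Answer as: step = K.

Re-executing:
[1] T0.load  rd  (counter 0, T0.r 0)
[2] T3.load  rd  (counter 0, T3.r 0)
[3] T3.cas  hit  (counter 1, T3.r 0)
[4] T0.cas  miss  (counter 1, T0.r 0)
[5] T0.load  rd  (counter 1, T0.r 1)
[6] T1.load  rd  (counter 1, T1.r 1)
[7] T1.cas  hit  (counter 2, T1.r 1)
[8] T2.load  rd  (counter 2, T2.r 2)
[9] T2.cas  hit  (counter 3, T2.r 2)
[10] T2.load  rd  (counter 3, T2.r 3)
[11] T3.load  rd  (counter 3, T3.r 3)
[12] T3.cas  hit  (counter 4, T3.r 3)
[13] T2.cas  miss  (counter 4, T2.r 3)
[14] T0.cas  miss  (counter 4, T0.r 1)
Mismatch at 13.

step = 13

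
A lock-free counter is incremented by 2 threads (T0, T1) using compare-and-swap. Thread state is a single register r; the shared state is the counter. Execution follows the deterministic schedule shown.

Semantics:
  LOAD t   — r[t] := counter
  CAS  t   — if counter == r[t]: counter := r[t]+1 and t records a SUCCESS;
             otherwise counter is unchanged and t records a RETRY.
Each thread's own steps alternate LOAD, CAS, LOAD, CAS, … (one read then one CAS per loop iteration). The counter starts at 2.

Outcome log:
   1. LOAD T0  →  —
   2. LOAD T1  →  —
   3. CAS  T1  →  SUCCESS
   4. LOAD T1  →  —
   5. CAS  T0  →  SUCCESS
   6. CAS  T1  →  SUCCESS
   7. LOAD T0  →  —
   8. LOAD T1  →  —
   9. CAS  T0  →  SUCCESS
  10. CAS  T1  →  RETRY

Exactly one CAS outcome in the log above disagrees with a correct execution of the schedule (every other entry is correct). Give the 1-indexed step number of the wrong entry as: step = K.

step = 5

Re-executing:
[1] T0.load  rd  (counter 2, T0.r 2)
[2] T1.load  rd  (counter 2, T1.r 2)
[3] T1.cas  hit  (counter 3, T1.r 2)
[4] T1.load  rd  (counter 3, T1.r 3)
[5] T0.cas  miss  (counter 3, T0.r 2)
[6] T1.cas  hit  (counter 4, T1.r 3)
[7] T0.load  rd  (counter 4, T0.r 4)
[8] T1.load  rd  (counter 4, T1.r 4)
[9] T0.cas  hit  (counter 5, T0.r 4)
[10] T1.cas  miss  (counter 5, T1.r 4)
Mismatch at 5.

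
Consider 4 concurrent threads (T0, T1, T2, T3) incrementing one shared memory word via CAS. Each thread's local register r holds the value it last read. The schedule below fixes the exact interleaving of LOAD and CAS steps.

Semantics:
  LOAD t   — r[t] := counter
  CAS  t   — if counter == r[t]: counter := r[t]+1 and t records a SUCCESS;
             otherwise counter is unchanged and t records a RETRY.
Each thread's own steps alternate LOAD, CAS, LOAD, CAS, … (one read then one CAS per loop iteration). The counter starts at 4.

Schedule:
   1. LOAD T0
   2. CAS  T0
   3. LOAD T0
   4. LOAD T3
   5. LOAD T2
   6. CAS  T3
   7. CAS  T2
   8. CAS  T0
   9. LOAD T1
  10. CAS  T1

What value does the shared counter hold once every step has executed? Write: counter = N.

counter = 7

T0 LOAD — after: cnt=4, r=4 — load
T0 CAS — after: cnt=5, r=4 — ok
T0 LOAD — after: cnt=5, r=5 — load
T3 LOAD — after: cnt=5, r=5 — load
T2 LOAD — after: cnt=5, r=5 — load
T3 CAS — after: cnt=6, r=5 — ok
T2 CAS — after: cnt=6, r=5 — retry
T0 CAS — after: cnt=6, r=5 — retry
T1 LOAD — after: cnt=6, r=6 — load
T1 CAS — after: cnt=7, r=6 — ok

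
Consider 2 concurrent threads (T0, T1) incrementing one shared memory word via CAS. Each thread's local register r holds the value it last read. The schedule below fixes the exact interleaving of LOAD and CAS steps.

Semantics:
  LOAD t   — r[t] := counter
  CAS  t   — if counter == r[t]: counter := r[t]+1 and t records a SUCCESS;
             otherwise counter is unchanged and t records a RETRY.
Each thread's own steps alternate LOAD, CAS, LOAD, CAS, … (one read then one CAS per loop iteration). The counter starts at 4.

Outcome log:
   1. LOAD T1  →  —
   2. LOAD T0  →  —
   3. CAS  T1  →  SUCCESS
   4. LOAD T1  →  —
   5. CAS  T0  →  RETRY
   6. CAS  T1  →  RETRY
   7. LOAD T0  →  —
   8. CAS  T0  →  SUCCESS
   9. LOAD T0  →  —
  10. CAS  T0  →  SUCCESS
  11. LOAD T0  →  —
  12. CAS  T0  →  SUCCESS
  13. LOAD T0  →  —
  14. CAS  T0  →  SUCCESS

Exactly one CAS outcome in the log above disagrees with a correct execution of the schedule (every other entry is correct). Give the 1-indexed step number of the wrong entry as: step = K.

step = 6

Re-executing:
#1 T1 reads 4
#2 T0 reads 4
#3 T1 CAS(4→5) writes; counter now 5
#4 T1 reads 5
#5 T0 CAS(4→5) fails; counter now 5
#6 T1 CAS(5→6) writes; counter now 6
#7 T0 reads 6
#8 T0 CAS(6→7) writes; counter now 7
#9 T0 reads 7
#10 T0 CAS(7→8) writes; counter now 8
#11 T0 reads 8
#12 T0 CAS(8→9) writes; counter now 9
#13 T0 reads 9
#14 T0 CAS(9→10) writes; counter now 10
Mismatch at 6.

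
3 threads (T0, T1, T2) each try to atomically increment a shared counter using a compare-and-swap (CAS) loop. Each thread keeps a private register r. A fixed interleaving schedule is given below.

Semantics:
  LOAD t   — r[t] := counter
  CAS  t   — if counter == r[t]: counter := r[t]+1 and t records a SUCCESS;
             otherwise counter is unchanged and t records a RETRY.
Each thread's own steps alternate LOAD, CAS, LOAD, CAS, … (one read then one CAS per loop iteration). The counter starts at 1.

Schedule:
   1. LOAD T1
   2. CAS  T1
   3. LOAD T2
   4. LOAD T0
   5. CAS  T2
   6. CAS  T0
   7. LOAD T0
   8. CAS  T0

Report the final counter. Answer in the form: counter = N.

counter = 4

step 1: T1 LOAD ⇒ load; ctr=1 reg=1
step 2: T1 CAS ⇒ ok; ctr=2 reg=1
step 3: T2 LOAD ⇒ load; ctr=2 reg=2
step 4: T0 LOAD ⇒ load; ctr=2 reg=2
step 5: T2 CAS ⇒ ok; ctr=3 reg=2
step 6: T0 CAS ⇒ retry; ctr=3 reg=2
step 7: T0 LOAD ⇒ load; ctr=3 reg=3
step 8: T0 CAS ⇒ ok; ctr=4 reg=3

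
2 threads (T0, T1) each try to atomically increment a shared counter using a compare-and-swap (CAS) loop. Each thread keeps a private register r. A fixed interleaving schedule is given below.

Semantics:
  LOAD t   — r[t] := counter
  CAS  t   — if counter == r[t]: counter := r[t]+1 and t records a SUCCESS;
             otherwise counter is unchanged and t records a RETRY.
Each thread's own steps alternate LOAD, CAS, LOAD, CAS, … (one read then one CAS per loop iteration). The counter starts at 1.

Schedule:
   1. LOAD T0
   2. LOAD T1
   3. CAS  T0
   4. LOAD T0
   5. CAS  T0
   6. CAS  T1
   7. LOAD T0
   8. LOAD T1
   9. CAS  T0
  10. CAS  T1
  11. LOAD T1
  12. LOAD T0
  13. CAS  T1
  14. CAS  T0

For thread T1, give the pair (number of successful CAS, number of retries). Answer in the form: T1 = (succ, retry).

T1 = (1, 2)

step 1: T0 LOAD ⇒ load; ctr=1 reg=1
step 2: T1 LOAD ⇒ load; ctr=1 reg=1
step 3: T0 CAS ⇒ ok; ctr=2 reg=1
step 4: T0 LOAD ⇒ load; ctr=2 reg=2
step 5: T0 CAS ⇒ ok; ctr=3 reg=2
step 6: T1 CAS ⇒ retry; ctr=3 reg=1
step 7: T0 LOAD ⇒ load; ctr=3 reg=3
step 8: T1 LOAD ⇒ load; ctr=3 reg=3
step 9: T0 CAS ⇒ ok; ctr=4 reg=3
step 10: T1 CAS ⇒ retry; ctr=4 reg=3
step 11: T1 LOAD ⇒ load; ctr=4 reg=4
step 12: T0 LOAD ⇒ load; ctr=4 reg=4
step 13: T1 CAS ⇒ ok; ctr=5 reg=4
step 14: T0 CAS ⇒ retry; ctr=5 reg=4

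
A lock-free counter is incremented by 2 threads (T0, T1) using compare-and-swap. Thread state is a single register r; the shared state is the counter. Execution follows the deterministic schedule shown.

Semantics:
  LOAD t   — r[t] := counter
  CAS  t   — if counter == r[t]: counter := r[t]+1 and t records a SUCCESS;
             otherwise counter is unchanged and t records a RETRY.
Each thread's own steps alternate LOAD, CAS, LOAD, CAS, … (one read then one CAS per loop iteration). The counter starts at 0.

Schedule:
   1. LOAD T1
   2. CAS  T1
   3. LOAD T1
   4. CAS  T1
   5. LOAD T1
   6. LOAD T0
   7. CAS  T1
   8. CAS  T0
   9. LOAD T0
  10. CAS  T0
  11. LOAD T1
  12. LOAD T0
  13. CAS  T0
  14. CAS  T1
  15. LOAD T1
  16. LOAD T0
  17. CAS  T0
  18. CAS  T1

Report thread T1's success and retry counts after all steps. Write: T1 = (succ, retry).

1. LOAD T1 → mem=0 r[T1]=0 [LOAD]
2. CAS T1 → mem=1 r[T1]=0 [OK]
3. LOAD T1 → mem=1 r[T1]=1 [LOAD]
4. CAS T1 → mem=2 r[T1]=1 [OK]
5. LOAD T1 → mem=2 r[T1]=2 [LOAD]
6. LOAD T0 → mem=2 r[T0]=2 [LOAD]
7. CAS T1 → mem=3 r[T1]=2 [OK]
8. CAS T0 → mem=3 r[T0]=2 [RETRY]
9. LOAD T0 → mem=3 r[T0]=3 [LOAD]
10. CAS T0 → mem=4 r[T0]=3 [OK]
11. LOAD T1 → mem=4 r[T1]=4 [LOAD]
12. LOAD T0 → mem=4 r[T0]=4 [LOAD]
13. CAS T0 → mem=5 r[T0]=4 [OK]
14. CAS T1 → mem=5 r[T1]=4 [RETRY]
15. LOAD T1 → mem=5 r[T1]=5 [LOAD]
16. LOAD T0 → mem=5 r[T0]=5 [LOAD]
17. CAS T0 → mem=6 r[T0]=5 [OK]
18. CAS T1 → mem=6 r[T1]=5 [RETRY]

T1 = (3, 2)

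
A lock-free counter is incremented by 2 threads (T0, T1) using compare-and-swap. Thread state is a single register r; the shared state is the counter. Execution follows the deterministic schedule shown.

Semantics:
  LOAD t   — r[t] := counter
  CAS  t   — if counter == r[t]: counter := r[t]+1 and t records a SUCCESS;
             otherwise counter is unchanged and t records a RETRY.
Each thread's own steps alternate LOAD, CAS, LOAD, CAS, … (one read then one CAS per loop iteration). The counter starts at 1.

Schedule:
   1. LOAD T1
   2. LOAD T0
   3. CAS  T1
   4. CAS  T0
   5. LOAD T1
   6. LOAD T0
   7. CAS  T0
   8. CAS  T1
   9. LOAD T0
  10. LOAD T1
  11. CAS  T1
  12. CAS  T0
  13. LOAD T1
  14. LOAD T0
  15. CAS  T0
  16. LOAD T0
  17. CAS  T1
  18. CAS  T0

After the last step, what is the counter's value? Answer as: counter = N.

counter = 6

step 1: T1 LOAD ⇒ load; ctr=1 reg=1
step 2: T0 LOAD ⇒ load; ctr=1 reg=1
step 3: T1 CAS ⇒ ok; ctr=2 reg=1
step 4: T0 CAS ⇒ retry; ctr=2 reg=1
step 5: T1 LOAD ⇒ load; ctr=2 reg=2
step 6: T0 LOAD ⇒ load; ctr=2 reg=2
step 7: T0 CAS ⇒ ok; ctr=3 reg=2
step 8: T1 CAS ⇒ retry; ctr=3 reg=2
step 9: T0 LOAD ⇒ load; ctr=3 reg=3
step 10: T1 LOAD ⇒ load; ctr=3 reg=3
step 11: T1 CAS ⇒ ok; ctr=4 reg=3
step 12: T0 CAS ⇒ retry; ctr=4 reg=3
step 13: T1 LOAD ⇒ load; ctr=4 reg=4
step 14: T0 LOAD ⇒ load; ctr=4 reg=4
step 15: T0 CAS ⇒ ok; ctr=5 reg=4
step 16: T0 LOAD ⇒ load; ctr=5 reg=5
step 17: T1 CAS ⇒ retry; ctr=5 reg=4
step 18: T0 CAS ⇒ ok; ctr=6 reg=5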